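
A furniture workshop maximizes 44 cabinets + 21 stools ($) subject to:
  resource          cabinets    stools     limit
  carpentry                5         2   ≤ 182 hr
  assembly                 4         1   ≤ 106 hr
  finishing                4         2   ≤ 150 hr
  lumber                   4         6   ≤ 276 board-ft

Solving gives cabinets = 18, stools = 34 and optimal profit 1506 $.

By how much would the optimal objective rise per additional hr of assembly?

9

At the optimum: carpentry uses 158 of 182 (slack = 24); assembly uses 106 of 106 (binding); finishing uses 140 of 150 (slack = 10); lumber uses 276 of 276 (binding).
By complementary slackness, y = 0 for the non-binding constraints.
From A_Bᵀ y = c: 4·y_assembly + 4·y_lumber = 44; 1·y_assembly + 6·y_lumber = 21.
→ y_assembly = 9 and y_lumber = 2.
Shadow price of assembly = 9.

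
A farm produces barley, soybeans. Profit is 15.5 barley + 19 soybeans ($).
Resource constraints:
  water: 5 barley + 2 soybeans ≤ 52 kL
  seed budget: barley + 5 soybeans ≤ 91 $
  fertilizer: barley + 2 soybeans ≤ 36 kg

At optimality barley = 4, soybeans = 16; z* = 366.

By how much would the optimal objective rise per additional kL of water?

1.5

Check each constraint at x*: water 52/52 (tight); seed budget 84/91 (slack 7); fertilizer 36/36 (tight).
Slack constraints have shadow price 0 (complementary slackness).
The binding rows give the dual system: 5·y_water + 1·y_fertilizer = 15.5 and 2·y_water + 2·y_fertilizer = 19.
→ y_water = 1.5 and y_fertilizer = 8.
Shadow price of water = 1.5.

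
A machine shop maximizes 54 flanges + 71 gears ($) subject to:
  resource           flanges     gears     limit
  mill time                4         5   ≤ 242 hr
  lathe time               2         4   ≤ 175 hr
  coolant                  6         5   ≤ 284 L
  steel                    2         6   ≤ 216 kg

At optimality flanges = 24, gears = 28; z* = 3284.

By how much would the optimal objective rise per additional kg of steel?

6

Check each constraint at x*: mill time 236/242 (slack 6); lathe time 160/175 (slack 15); coolant 284/284 (tight); steel 216/216 (tight).
Since mill time, lathe time are not tight, their duals are 0.
Dual feasibility on the basic columns requires 6·y_coolant + 2·y_steel = 54, 5·y_coolant + 6·y_steel = 71.
→ y_coolant = 7 and y_steel = 6.
Shadow price of steel = 6.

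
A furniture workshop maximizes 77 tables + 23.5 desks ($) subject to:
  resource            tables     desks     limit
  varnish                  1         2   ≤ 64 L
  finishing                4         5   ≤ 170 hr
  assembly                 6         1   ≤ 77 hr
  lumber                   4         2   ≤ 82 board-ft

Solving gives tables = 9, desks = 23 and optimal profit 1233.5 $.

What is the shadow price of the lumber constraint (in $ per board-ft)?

Check each constraint at x*: varnish 55/64 (slack 9); finishing 151/170 (slack 19); assembly 77/77 (tight); lumber 82/82 (tight).
Slack constraints have shadow price 0 (complementary slackness).
The binding rows give the dual system: 6·y_assembly + 4·y_lumber = 77 and 1·y_assembly + 2·y_lumber = 23.5.
Solving: y_assembly = 7.5, y_lumber = 8.
Shadow price of lumber = 8.

8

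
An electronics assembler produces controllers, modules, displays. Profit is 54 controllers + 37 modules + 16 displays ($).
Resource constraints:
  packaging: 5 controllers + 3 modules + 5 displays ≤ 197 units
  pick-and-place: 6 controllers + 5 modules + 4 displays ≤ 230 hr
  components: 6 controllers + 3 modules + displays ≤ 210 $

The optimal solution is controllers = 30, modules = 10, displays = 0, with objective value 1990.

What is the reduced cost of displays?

-8

Check each constraint at x*: packaging 180/197 (slack 17); pick-and-place 230/230 (tight); components 210/210 (tight).
By complementary slackness, y = 0 for the non-binding constraint.
The binding rows give the dual system: 6·y_pick-and-place + 6·y_components = 54 and 5·y_pick-and-place + 3·y_components = 37.
Solving: y_pick-and-place = 5, y_components = 4.
Reduced cost of displays: c₃ − yᵀa₃ = 16 − (5·4 + 4·1) = 16 − 24 = -8.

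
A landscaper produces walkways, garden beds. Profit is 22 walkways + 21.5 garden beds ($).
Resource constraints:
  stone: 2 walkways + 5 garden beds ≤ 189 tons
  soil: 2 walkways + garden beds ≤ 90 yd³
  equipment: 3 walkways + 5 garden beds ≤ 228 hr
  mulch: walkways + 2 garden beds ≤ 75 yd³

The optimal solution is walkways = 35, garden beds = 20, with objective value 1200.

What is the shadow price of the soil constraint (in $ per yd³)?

7.5

Binding: soil and mulch. Non-binding: stone (19 unused), equipment (23 unused).
By complementary slackness, y = 0 for the non-binding constraints.
The binding rows give the dual system: 2·y_soil + 1·y_mulch = 22 and 1·y_soil + 2·y_mulch = 21.5.
This yields shadow prices y_soil = 7.5, y_mulch = 7.
Shadow price of soil = 7.5.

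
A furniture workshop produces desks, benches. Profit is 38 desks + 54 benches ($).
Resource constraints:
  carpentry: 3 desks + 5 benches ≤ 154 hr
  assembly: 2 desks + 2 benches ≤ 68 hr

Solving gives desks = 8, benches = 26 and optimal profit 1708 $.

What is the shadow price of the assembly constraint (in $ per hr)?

Both carpentry and assembly are binding at x*.
The binding rows give the dual system: 3·y_carpentry + 2·y_assembly = 38 and 5·y_carpentry + 2·y_assembly = 54.
→ y_carpentry = 8 and y_assembly = 7.
Shadow price of assembly = 7.

7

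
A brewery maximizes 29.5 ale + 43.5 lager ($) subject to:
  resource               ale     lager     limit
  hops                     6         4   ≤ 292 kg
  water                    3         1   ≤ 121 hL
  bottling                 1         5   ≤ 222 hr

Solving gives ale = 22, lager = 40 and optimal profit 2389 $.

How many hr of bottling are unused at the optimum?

bottling used = 1·22 + 5·40 = 222; slack = 222 − 222 = 0.

0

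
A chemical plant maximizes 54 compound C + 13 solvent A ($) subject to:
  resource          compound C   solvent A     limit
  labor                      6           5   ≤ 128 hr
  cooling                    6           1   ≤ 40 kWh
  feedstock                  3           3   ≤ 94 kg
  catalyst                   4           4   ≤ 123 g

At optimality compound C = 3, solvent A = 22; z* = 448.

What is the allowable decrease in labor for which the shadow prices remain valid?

88

Binding constraints: labor, cooling. The basis is B = [[6,5],[6,1]] with det -24.
Per unit decrease in labor, x* moves by d = (0.0417, -0.25).
The basis stays optimal until solvent A reaches 0; allowable decrease = 88 hr.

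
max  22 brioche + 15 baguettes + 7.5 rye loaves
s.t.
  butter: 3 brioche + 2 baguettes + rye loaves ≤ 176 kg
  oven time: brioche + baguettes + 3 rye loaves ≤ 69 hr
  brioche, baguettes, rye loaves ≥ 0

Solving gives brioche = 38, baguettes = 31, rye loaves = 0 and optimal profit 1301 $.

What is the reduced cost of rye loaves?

Check each constraint at x*: butter 176/176 (tight); oven time 69/69 (tight).
The binding rows give the dual system: 3·y_butter + 1·y_oven time = 22 and 2·y_butter + 1·y_oven time = 15.
→ y_butter = 7 and y_oven time = 1.
Reduced cost of rye loaves: c₃ − yᵀa₃ = 7.5 − (7·1 + 1·3) = 7.5 − 10 = -2.5.

-2.5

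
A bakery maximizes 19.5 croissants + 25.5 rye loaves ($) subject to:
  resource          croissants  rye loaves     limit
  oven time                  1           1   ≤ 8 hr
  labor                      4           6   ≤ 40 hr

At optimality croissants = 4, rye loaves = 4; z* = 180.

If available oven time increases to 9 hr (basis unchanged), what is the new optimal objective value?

At the optimum: oven time uses 8 of 8 (binding); labor uses 40 of 40 (binding).
From A_Bᵀ y = c: 1·y_oven time + 4·y_labor = 19.5; 1·y_oven time + 6·y_labor = 25.5.
→ y_oven time = 7.5 and y_labor = 3.
Δz = y_oven time·Δb = 7.5 × (1) = 7.5, so new z* = 180 + 7.5 = 187.5.

187.5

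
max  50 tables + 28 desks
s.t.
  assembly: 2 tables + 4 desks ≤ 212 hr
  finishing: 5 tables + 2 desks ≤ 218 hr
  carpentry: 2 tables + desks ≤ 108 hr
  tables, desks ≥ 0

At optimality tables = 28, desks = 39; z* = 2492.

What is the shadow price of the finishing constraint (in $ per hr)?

9

Check each constraint at x*: assembly 212/212 (tight); finishing 218/218 (tight); carpentry 95/108 (slack 13).
Since carpentry is not tight, its dual is 0.
Dual feasibility on the basic columns requires 2·y_assembly + 5·y_finishing = 50, 4·y_assembly + 2·y_finishing = 28.
This yields shadow prices y_assembly = 2.5, y_finishing = 9.
Shadow price of finishing = 9.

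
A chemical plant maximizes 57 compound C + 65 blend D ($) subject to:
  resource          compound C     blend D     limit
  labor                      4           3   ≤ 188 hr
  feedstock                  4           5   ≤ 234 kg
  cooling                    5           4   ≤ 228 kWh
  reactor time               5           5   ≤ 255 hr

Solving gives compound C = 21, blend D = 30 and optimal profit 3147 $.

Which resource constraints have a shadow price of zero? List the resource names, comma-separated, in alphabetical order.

labor: 174/188 (slack 14)
feedstock: 234/234 (binding)
cooling: 225/228 (slack 3)
reactor time: 255/255 (binding)
By complementary slackness, a constraint with positive slack has shadow price 0 → cooling, labor.

cooling, labor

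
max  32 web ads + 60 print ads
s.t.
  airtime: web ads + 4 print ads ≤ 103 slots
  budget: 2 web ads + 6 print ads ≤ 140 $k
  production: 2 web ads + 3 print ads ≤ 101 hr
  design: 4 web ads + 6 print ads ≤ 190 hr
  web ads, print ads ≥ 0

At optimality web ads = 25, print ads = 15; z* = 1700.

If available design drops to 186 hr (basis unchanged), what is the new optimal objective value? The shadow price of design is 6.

Δb = -4, so new z* = 1700 + (6)·(-4) = 1700 − 24 = 1676.

1676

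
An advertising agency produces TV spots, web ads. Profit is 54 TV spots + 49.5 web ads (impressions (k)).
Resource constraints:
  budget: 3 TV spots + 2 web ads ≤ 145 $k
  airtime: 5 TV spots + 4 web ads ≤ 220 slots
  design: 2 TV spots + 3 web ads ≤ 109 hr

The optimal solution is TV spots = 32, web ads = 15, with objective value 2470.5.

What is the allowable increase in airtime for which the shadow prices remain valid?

Binding constraints: airtime, design. The basis is B = [[5,4],[2,3]] with det 7.
Per unit increase in airtime, x* moves by d = (0.4286, -0.2857).
The basis stays optimal until budget becomes binding; allowable increase = 26.6 slots.

26.6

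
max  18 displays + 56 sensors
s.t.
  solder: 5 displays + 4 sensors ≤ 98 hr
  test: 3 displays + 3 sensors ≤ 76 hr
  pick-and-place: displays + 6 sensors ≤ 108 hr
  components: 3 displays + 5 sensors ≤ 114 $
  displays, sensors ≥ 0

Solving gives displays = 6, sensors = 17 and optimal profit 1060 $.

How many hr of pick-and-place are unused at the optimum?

0

pick-and-place used = 1·6 + 6·17 = 108; slack = 108 − 108 = 0.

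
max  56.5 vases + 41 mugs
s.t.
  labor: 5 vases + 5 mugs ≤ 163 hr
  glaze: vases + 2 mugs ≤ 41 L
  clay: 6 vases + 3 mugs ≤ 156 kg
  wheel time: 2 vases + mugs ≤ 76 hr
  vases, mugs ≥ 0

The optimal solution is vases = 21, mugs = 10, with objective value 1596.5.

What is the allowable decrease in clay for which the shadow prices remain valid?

94.5

Binding constraints: glaze, clay. The basis is B = [[1,2],[6,3]] with det -9.
Per unit decrease in clay, x* moves by d = (-0.2222, 0.1111).
The basis stays optimal until vases reaches 0; allowable decrease = 94.5 kg.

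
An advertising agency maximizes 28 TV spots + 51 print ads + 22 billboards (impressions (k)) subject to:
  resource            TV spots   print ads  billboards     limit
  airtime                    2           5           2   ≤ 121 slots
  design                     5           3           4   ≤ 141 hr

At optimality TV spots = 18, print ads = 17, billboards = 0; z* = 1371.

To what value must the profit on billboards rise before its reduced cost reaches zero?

26

Both airtime and design are binding at x*.
The binding rows give the dual system: 2·y_airtime + 5·y_design = 28 and 5·y_airtime + 3·y_design = 51.
Solving: y_airtime = 9, y_design = 2.
billboards enters the basis when its profit ≥ yᵀa₃ = 9·2 + 2·4 = 26.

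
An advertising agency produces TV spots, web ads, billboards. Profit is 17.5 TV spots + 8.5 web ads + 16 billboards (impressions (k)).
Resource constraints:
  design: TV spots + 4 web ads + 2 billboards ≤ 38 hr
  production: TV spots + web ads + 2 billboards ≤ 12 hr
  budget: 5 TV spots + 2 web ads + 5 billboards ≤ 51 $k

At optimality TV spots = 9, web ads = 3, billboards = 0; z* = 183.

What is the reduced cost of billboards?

-4

Binding: production and budget. Non-binding: design (17 unused).
By complementary slackness, y = 0 for the non-binding constraint.
From A_Bᵀ y = c: 1·y_production + 5·y_budget = 17.5; 1·y_production + 2·y_budget = 8.5.
→ y_production = 2.5 and y_budget = 3.
Reduced cost of billboards: c₃ − yᵀa₃ = 16 − (2.5·2 + 3·5) = 16 − 20 = -4.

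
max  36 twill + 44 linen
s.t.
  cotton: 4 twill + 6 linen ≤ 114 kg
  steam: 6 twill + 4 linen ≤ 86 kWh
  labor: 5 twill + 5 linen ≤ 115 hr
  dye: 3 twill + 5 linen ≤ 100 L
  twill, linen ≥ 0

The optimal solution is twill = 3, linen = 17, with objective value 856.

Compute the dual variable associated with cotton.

6

Binding: cotton and steam. Non-binding: labor (15 unused), dye (6 unused).
Since labor, dye are not tight, their duals are 0.
Dual feasibility on the basic columns requires 4·y_cotton + 6·y_steam = 36, 6·y_cotton + 4·y_steam = 44.
Solving: y_cotton = 6, y_steam = 2.
Shadow price of cotton = 6.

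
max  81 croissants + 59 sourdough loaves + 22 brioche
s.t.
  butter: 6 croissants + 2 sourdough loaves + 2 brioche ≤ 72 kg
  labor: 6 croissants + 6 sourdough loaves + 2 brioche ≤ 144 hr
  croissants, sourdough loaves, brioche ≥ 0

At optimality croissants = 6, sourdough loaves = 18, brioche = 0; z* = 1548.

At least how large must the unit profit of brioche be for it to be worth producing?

Both butter and labor are binding at x*.
The binding rows give the dual system: 6·y_butter + 6·y_labor = 81 and 2·y_butter + 6·y_labor = 59.
This yields shadow prices y_butter = 5.5, y_labor = 8.
brioche enters the basis when its profit ≥ yᵀa₃ = 5.5·2 + 8·2 = 27.

27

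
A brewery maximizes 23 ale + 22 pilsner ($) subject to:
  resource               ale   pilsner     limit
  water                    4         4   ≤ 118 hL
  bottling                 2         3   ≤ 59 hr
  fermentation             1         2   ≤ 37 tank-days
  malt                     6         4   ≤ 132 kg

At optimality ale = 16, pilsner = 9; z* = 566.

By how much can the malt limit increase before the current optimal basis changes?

Binding constraints: bottling, malt. The basis is B = [[2,3],[6,4]] with det -10.
Per unit increase in malt, x* moves by d = (0.3, -0.2).
The basis stays optimal until pilsner reaches 0; allowable increase = 45 kg.

45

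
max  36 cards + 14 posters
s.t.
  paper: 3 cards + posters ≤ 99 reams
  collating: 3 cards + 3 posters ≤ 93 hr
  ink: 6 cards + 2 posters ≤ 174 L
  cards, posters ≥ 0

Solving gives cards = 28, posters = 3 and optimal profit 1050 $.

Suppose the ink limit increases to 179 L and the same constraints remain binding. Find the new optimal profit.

Binding: collating and ink. Non-binding: paper (12 unused).
Since paper is not tight, its dual is 0.
The binding rows give the dual system: 3·y_collating + 6·y_ink = 36 and 3·y_collating + 2·y_ink = 14.
This yields shadow prices y_collating = 1, y_ink = 5.5.
Δz = y_ink·Δb = 5.5 × (5) = 27.5, so new z* = 1050 + 27.5 = 1077.5.

1077.5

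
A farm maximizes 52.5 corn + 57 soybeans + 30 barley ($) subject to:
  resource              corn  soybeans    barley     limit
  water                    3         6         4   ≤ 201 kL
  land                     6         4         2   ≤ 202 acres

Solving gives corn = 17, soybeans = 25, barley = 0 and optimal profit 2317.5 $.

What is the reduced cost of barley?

-4

Both water and land are binding at x*.
Dual feasibility on the basic columns requires 3·y_water + 6·y_land = 52.5, 6·y_water + 4·y_land = 57.
→ y_water = 5.5 and y_land = 6.
Reduced cost of barley: c₃ − yᵀa₃ = 30 − (5.5·4 + 6·2) = 30 − 34 = -4.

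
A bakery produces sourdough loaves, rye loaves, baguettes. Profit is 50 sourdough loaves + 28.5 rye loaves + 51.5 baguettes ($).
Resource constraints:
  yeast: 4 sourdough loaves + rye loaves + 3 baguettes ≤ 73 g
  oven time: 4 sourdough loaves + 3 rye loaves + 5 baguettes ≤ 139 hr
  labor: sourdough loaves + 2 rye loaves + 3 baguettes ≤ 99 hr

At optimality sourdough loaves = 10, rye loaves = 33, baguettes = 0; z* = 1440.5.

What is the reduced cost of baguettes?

-2

At the optimum: yeast uses 73 of 73 (binding); oven time uses 139 of 139 (binding); labor uses 76 of 99 (slack = 23).
By complementary slackness, y = 0 for the non-binding constraint.
From A_Bᵀ y = c: 4·y_yeast + 4·y_oven time = 50; 1·y_yeast + 3·y_oven time = 28.5.
→ y_yeast = 4.5 and y_oven time = 8.
Reduced cost of baguettes: c₃ − yᵀa₃ = 51.5 − (4.5·3 + 8·5) = 51.5 − 53.5 = -2.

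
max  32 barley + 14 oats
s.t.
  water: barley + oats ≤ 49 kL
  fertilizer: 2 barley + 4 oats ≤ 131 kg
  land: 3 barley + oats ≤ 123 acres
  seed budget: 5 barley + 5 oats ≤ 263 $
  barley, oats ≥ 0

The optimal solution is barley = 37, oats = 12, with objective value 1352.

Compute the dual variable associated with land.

9

Check each constraint at x*: water 49/49 (tight); fertilizer 122/131 (slack 9); land 123/123 (tight); seed budget 245/263 (slack 18).
By complementary slackness, y = 0 for the non-binding constraints.
Dual feasibility on the basic columns requires 1·y_water + 3·y_land = 32, 1·y_water + 1·y_land = 14.
Solving: y_water = 5, y_land = 9.
Shadow price of land = 9.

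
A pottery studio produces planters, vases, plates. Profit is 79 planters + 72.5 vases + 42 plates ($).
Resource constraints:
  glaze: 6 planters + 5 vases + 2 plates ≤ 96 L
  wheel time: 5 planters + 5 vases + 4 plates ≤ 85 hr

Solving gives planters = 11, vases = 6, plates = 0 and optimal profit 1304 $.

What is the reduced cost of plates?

-3

Check each constraint at x*: glaze 96/96 (tight); wheel time 85/85 (tight).
The binding rows give the dual system: 6·y_glaze + 5·y_wheel time = 79 and 5·y_glaze + 5·y_wheel time = 72.5.
This yields shadow prices y_glaze = 6.5, y_wheel time = 8.
Reduced cost of plates: c₃ − yᵀa₃ = 42 − (6.5·2 + 8·4) = 42 − 45 = -3.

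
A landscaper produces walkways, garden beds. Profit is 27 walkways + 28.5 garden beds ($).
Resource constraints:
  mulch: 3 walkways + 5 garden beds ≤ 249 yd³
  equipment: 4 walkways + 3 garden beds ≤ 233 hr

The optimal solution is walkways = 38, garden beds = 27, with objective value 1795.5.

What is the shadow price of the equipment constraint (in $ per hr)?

4.5

At the optimum: mulch uses 249 of 249 (binding); equipment uses 233 of 233 (binding).
From A_Bᵀ y = c: 3·y_mulch + 4·y_equipment = 27; 5·y_mulch + 3·y_equipment = 28.5.
Solving: y_mulch = 3, y_equipment = 4.5.
Shadow price of equipment = 4.5.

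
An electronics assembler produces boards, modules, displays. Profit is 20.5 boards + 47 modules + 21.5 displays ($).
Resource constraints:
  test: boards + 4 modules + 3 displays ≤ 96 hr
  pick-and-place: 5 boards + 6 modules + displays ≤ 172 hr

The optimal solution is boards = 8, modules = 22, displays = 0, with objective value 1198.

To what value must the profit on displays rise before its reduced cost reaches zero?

26.5

Check each constraint at x*: test 96/96 (tight); pick-and-place 172/172 (tight).
From A_Bᵀ y = c: 1·y_test + 5·y_pick-and-place = 20.5; 4·y_test + 6·y_pick-and-place = 47.
This yields shadow prices y_test = 8, y_pick-and-place = 2.5.
displays enters the basis when its profit ≥ yᵀa₃ = 8·3 + 2.5·1 = 26.5.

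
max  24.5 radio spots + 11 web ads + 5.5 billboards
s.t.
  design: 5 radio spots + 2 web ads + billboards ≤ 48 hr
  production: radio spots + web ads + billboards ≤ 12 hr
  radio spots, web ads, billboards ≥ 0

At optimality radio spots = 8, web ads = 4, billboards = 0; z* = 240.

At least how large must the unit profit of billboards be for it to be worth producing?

At the optimum: design uses 48 of 48 (binding); production uses 12 of 12 (binding).
The binding rows give the dual system: 5·y_design + 1·y_production = 24.5 and 2·y_design + 1·y_production = 11.
Solving: y_design = 4.5, y_production = 2.
billboards enters the basis when its profit ≥ yᵀa₃ = 4.5·1 + 2·1 = 6.5.

6.5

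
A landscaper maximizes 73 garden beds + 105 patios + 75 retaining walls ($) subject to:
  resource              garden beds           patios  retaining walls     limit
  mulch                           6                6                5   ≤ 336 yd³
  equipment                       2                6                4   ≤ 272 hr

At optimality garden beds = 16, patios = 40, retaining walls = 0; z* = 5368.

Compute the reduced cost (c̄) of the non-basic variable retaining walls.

-4.5

Both mulch and equipment are binding at x*.
Dual feasibility on the basic columns requires 6·y_mulch + 2·y_equipment = 73, 6·y_mulch + 6·y_equipment = 105.
→ y_mulch = 9.5 and y_equipment = 8.
Reduced cost of retaining walls: c₃ − yᵀa₃ = 75 − (9.5·5 + 8·4) = 75 − 79.5 = -4.5.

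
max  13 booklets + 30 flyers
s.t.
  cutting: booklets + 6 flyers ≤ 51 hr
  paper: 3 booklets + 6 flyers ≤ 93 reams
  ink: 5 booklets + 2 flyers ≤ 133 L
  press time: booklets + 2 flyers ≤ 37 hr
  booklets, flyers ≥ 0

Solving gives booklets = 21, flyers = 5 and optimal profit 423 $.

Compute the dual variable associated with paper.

4

Check each constraint at x*: cutting 51/51 (tight); paper 93/93 (tight); ink 115/133 (slack 18); press time 31/37 (slack 6).
By complementary slackness, y = 0 for the non-binding constraints.
From A_Bᵀ y = c: 1·y_cutting + 3·y_paper = 13; 6·y_cutting + 6·y_paper = 30.
→ y_cutting = 1 and y_paper = 4.
Shadow price of paper = 4.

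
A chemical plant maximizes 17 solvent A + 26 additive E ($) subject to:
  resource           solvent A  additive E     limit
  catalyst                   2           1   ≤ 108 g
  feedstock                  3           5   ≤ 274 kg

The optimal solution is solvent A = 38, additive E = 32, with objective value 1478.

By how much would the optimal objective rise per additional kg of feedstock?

At the optimum: catalyst uses 108 of 108 (binding); feedstock uses 274 of 274 (binding).
The binding rows give the dual system: 2·y_catalyst + 3·y_feedstock = 17 and 1·y_catalyst + 5·y_feedstock = 26.
Solving: y_catalyst = 1, y_feedstock = 5.
Shadow price of feedstock = 5.

5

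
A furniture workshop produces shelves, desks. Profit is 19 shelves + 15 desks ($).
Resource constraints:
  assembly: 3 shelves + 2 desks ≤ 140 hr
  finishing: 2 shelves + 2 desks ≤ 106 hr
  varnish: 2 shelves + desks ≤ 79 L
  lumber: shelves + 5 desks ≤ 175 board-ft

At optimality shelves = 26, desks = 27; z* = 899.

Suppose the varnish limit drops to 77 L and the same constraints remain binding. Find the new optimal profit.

891

Binding: finishing and varnish. Non-binding: assembly (8 unused), lumber (14 unused).
Slack constraints have shadow price 0 (complementary slackness).
Dual feasibility on the basic columns requires 2·y_finishing + 2·y_varnish = 19, 2·y_finishing + 1·y_varnish = 15.
Solving: y_finishing = 5.5, y_varnish = 4.
Δz = y_varnish·Δb = 4 × (-2) = -8, so new z* = 899 − 8 = 891.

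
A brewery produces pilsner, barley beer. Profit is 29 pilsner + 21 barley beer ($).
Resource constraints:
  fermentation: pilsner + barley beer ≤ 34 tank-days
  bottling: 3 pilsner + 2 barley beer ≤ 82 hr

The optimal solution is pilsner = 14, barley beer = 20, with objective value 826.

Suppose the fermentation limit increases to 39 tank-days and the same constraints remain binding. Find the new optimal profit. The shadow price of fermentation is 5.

Δb = 5, so new z* = 826 + (5)·(5) = 826 + 25 = 851.

851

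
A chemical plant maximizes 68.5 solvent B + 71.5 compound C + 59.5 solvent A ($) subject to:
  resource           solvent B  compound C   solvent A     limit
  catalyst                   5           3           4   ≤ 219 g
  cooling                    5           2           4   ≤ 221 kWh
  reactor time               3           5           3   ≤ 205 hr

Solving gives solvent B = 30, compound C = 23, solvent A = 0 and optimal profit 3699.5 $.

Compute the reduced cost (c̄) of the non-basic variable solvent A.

-1

Check each constraint at x*: catalyst 219/219 (tight); cooling 196/221 (slack 25); reactor time 205/205 (tight).
Slack constraints have shadow price 0 (complementary slackness).
The binding rows give the dual system: 5·y_catalyst + 3·y_reactor time = 68.5 and 3·y_catalyst + 5·y_reactor time = 71.5.
This yields shadow prices y_catalyst = 8, y_reactor time = 9.5.
Reduced cost of solvent A: c₃ − yᵀa₃ = 59.5 − (8·4 + 9.5·3) = 59.5 − 60.5 = -1.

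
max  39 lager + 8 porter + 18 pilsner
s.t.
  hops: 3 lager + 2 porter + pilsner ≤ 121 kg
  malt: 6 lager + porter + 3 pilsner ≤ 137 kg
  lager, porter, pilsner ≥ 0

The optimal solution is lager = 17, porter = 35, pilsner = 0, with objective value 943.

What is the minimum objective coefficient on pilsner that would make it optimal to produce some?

Check each constraint at x*: hops 121/121 (tight); malt 137/137 (tight).
From A_Bᵀ y = c: 3·y_hops + 6·y_malt = 39; 2·y_hops + 1·y_malt = 8.
→ y_hops = 1 and y_malt = 6.
pilsner enters the basis when its profit ≥ yᵀa₃ = 1·1 + 6·3 = 19.

19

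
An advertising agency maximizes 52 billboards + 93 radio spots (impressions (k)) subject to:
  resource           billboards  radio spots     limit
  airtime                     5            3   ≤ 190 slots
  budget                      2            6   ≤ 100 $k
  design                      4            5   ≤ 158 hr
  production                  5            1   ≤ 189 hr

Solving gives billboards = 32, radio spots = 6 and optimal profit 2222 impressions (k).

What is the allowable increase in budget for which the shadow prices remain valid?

Binding constraints: budget, design. The basis is B = [[2,6],[4,5]] with det -14.
Per unit increase in budget, x* moves by d = (-0.3571, 0.2857).
The basis stays optimal until billboards reaches 0; allowable increase = 89.6 $k.

89.6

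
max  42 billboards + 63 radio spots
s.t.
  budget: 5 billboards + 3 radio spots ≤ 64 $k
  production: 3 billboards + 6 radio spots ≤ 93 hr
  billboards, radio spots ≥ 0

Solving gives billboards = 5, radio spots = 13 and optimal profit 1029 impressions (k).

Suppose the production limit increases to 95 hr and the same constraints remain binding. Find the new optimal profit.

Check each constraint at x*: budget 64/64 (tight); production 93/93 (tight).
Dual feasibility on the basic columns requires 5·y_budget + 3·y_production = 42, 3·y_budget + 6·y_production = 63.
This yields shadow prices y_budget = 3, y_production = 9.
Δz = y_production·Δb = 9 × (2) = 18, so new z* = 1029 + 18 = 1047.

1047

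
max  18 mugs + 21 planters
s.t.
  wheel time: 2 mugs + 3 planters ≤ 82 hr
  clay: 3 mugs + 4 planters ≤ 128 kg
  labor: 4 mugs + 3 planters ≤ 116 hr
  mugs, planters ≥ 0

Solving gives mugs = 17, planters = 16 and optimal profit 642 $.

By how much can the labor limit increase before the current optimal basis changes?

48

Binding constraints: wheel time, labor. The basis is B = [[2,3],[4,3]] with det -6.
Per unit increase in labor, x* moves by d = (0.5, -0.3333).
The basis stays optimal until planters reaches 0; allowable increase = 48 hr.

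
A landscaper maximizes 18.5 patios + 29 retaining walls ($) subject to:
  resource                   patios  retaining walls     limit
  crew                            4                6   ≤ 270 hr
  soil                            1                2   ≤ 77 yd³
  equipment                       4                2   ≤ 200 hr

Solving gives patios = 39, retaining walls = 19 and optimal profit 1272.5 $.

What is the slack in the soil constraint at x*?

soil used = 1·39 + 2·19 = 77; slack = 77 − 77 = 0.

0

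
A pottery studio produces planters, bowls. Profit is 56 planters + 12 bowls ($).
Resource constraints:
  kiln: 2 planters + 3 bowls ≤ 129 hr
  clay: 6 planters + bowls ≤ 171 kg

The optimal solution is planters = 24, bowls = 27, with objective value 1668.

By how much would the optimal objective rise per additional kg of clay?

9

At the optimum: kiln uses 129 of 129 (binding); clay uses 171 of 171 (binding).
Dual feasibility on the basic columns requires 2·y_kiln + 6·y_clay = 56, 3·y_kiln + 1·y_clay = 12.
Solving: y_kiln = 1, y_clay = 9.
Shadow price of clay = 9.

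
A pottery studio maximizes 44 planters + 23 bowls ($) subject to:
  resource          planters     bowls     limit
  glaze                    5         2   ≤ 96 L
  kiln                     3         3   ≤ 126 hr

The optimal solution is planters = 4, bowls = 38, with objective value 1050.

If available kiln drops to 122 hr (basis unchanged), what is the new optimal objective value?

1038

At the optimum: glaze uses 96 of 96 (binding); kiln uses 126 of 126 (binding).
Dual feasibility on the basic columns requires 5·y_glaze + 3·y_kiln = 44, 2·y_glaze + 3·y_kiln = 23.
→ y_glaze = 7 and y_kiln = 3.
Δz = y_kiln·Δb = 3 × (-4) = -12, so new z* = 1050 − 12 = 1038.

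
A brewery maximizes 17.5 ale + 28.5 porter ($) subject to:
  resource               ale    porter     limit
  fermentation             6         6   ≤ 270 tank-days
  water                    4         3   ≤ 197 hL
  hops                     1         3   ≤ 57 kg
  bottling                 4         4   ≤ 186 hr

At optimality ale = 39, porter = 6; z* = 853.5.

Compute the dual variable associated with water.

Binding: fermentation and hops. Non-binding: water (23 unused), bottling (6 unused).
By complementary slackness, y = 0 for the non-binding constraints.
Dual feasibility on the basic columns requires 6·y_fermentation + 1·y_hops = 17.5, 6·y_fermentation + 3·y_hops = 28.5.
This yields shadow prices y_fermentation = 2, y_hops = 5.5.
Shadow price of water = 0.

0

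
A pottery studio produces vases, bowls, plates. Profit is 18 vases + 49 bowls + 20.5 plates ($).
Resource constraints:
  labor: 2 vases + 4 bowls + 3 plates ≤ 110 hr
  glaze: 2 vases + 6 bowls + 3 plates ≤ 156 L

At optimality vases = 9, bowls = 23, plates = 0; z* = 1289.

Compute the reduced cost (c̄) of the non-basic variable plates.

-6.5

Check each constraint at x*: labor 110/110 (tight); glaze 156/156 (tight).
Dual feasibility on the basic columns requires 2·y_labor + 2·y_glaze = 18, 4·y_labor + 6·y_glaze = 49.
→ y_labor = 2.5 and y_glaze = 6.5.
Reduced cost of plates: c₃ − yᵀa₃ = 20.5 − (2.5·3 + 6.5·3) = 20.5 − 27 = -6.5.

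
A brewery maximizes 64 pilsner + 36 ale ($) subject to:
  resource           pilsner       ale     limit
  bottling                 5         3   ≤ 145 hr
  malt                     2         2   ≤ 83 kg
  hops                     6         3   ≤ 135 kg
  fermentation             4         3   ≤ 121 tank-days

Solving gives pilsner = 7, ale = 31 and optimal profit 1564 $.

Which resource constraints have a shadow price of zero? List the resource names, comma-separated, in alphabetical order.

bottling: 128/145 (slack 17)
malt: 76/83 (slack 7)
hops: 135/135 (binding)
fermentation: 121/121 (binding)
By complementary slackness, a constraint with positive slack has shadow price 0 → bottling, malt.

bottling, malt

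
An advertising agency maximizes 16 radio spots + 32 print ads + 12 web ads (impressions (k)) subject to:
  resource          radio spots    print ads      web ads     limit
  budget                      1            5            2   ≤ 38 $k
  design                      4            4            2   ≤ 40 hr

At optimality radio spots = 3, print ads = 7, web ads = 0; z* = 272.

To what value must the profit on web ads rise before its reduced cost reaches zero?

14

Check each constraint at x*: budget 38/38 (tight); design 40/40 (tight).
The binding rows give the dual system: 1·y_budget + 4·y_design = 16 and 5·y_budget + 4·y_design = 32.
→ y_budget = 4 and y_design = 3.
web ads enters the basis when its profit ≥ yᵀa₃ = 4·2 + 3·2 = 14.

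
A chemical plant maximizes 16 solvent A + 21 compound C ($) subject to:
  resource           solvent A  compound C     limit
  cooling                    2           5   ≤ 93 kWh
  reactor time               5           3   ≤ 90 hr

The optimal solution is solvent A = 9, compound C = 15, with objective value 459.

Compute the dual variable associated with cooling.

3

At the optimum: cooling uses 93 of 93 (binding); reactor time uses 90 of 90 (binding).
From A_Bᵀ y = c: 2·y_cooling + 5·y_reactor time = 16; 5·y_cooling + 3·y_reactor time = 21.
Solving: y_cooling = 3, y_reactor time = 2.
Shadow price of cooling = 3.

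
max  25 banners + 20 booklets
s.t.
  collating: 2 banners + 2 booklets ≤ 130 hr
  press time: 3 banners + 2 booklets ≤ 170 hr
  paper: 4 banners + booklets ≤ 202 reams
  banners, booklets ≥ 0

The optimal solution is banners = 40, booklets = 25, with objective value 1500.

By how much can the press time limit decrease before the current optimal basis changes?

Binding constraints: collating, press time. The basis is B = [[2,2],[3,2]] with det -2.
Per unit decrease in press time, x* moves by d = (-1, 1).
The basis stays optimal until banners reaches 0; allowable decrease = 40 hr.

40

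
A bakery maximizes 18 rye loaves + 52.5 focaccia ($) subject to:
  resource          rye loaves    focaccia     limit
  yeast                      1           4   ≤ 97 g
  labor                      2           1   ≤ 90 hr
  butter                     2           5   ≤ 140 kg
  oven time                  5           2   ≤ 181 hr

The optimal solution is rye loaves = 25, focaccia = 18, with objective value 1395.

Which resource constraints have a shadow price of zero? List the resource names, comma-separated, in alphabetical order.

labor, oven time

yeast: 97/97 (binding)
labor: 68/90 (slack 22)
butter: 140/140 (binding)
oven time: 161/181 (slack 20)
By complementary slackness, a constraint with positive slack has shadow price 0 → labor, oven time.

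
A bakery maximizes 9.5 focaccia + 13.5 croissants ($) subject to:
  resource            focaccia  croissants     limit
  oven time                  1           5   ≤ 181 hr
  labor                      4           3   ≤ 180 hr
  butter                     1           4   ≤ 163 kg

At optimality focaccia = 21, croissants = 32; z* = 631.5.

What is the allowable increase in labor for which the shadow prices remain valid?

Binding constraints: oven time, labor. The basis is B = [[1,5],[4,3]] with det -17.
Per unit increase in labor, x* moves by d = (0.2941, -0.0588).
The basis stays optimal until butter becomes binding; allowable increase = 238 hr.

238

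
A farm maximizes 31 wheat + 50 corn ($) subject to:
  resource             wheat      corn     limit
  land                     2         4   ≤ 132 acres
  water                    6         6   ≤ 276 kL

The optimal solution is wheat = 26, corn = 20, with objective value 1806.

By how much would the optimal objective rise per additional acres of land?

Check each constraint at x*: land 132/132 (tight); water 276/276 (tight).
The binding rows give the dual system: 2·y_land + 6·y_water = 31 and 4·y_land + 6·y_water = 50.
This yields shadow prices y_land = 9.5, y_water = 2.
Shadow price of land = 9.5.

9.5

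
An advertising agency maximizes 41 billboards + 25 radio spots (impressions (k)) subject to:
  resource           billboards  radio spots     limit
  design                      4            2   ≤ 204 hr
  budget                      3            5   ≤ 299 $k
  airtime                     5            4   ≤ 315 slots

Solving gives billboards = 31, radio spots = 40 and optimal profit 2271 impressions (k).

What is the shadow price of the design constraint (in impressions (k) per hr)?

Binding: design and airtime. Non-binding: budget (6 unused).
By complementary slackness, y = 0 for the non-binding constraint.
The binding rows give the dual system: 4·y_design + 5·y_airtime = 41 and 2·y_design + 4·y_airtime = 25.
→ y_design = 6.5 and y_airtime = 3.
Shadow price of design = 6.5.

6.5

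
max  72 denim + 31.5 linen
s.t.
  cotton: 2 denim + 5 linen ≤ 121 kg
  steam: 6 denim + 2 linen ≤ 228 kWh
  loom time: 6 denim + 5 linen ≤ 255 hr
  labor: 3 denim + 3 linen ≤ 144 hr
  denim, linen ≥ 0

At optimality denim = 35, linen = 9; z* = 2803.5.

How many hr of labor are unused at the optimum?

labor used = 3·35 + 3·9 = 132; slack = 144 − 132 = 12.

12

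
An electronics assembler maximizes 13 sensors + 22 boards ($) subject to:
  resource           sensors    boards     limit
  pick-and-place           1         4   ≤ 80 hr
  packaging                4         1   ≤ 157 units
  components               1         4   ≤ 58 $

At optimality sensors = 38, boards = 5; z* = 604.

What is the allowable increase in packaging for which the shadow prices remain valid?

75

Binding constraints: packaging, components. The basis is B = [[4,1],[1,4]] with det 15.
Per unit increase in packaging, x* moves by d = (0.2667, -0.0667).
The basis stays optimal until boards reaches 0; allowable increase = 75 units.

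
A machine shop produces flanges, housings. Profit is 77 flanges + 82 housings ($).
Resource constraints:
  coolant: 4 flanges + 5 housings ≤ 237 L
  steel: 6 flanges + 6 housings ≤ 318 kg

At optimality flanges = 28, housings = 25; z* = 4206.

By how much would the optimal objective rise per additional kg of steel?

At the optimum: coolant uses 237 of 237 (binding); steel uses 318 of 318 (binding).
The binding rows give the dual system: 4·y_coolant + 6·y_steel = 77 and 5·y_coolant + 6·y_steel = 82.
This yields shadow prices y_coolant = 5, y_steel = 9.5.
Shadow price of steel = 9.5.

9.5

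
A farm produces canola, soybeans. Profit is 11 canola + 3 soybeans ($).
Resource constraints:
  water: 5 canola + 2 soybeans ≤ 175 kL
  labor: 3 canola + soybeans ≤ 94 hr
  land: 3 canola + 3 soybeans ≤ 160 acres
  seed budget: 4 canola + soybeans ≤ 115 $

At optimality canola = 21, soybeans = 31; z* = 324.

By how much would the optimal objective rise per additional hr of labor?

Binding: labor and seed budget. Non-binding: water (8 unused), land (4 unused).
Slack constraints have shadow price 0 (complementary slackness).
The binding rows give the dual system: 3·y_labor + 4·y_seed budget = 11 and 1·y_labor + 1·y_seed budget = 3.
This yields shadow prices y_labor = 1, y_seed budget = 2.
Shadow price of labor = 1.

1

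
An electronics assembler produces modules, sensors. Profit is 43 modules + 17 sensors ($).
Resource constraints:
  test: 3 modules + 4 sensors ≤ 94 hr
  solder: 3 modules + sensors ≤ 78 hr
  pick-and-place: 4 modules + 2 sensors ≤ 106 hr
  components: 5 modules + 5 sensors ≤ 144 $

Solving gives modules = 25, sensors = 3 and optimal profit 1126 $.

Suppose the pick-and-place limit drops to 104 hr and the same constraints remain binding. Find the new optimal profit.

Binding: solder and pick-and-place. Non-binding: test (7 unused), components (4 unused).
By complementary slackness, y = 0 for the non-binding constraints.
Dual feasibility on the basic columns requires 3·y_solder + 4·y_pick-and-place = 43, 1·y_solder + 2·y_pick-and-place = 17.
Solving: y_solder = 9, y_pick-and-place = 4.
Δz = y_pick-and-place·Δb = 4 × (-2) = -8, so new z* = 1126 − 8 = 1118.

1118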